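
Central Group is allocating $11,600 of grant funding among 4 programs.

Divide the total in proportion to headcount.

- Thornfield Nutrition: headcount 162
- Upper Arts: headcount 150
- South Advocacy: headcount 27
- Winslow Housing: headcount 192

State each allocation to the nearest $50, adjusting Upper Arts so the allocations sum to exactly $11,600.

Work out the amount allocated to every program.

Combined headcount = 531.
Raw shares: Thornfield Nutrition 162/531 × $11,600 = 3,538.98; Upper Arts 150/531 × $11,600 = 3,276.84; South Advocacy 27/531 × $11,600 = 589.83; Winslow Housing 192/531 × $11,600 = 4,194.35.
At nearest $50: Thornfield Nutrition $3,550; Upper Arts $3,300; South Advocacy $600; Winslow Housing $4,200. Sum = $11,650.
Difference $11,600 − $11,650 = −$50 applied to Upper Arts: Upper Arts becomes $3,250.

Thornfield Nutrition: $3,550 · Upper Arts: $3,250 · South Advocacy: $600 · Winslow Housing: $4,200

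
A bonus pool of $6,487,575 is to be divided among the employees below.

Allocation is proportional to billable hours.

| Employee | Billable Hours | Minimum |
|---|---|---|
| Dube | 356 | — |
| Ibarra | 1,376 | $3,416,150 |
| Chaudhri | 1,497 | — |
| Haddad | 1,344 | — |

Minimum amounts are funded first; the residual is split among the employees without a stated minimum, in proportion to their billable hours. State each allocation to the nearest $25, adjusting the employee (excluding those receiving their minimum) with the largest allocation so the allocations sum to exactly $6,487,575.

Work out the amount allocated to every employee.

Minimums first: Ibarra $3,416,150. Balance $3,071,425.
Balance split over remaining billable hours 3,197: Dube 342,016.67 → $342,025; Chaudhri 1,438,199.32 → $1,438,200; Haddad 1,291,209.01 → $1,291,200.

Dube: $342,025; Ibarra: $3,416,150; Chaudhri: $1,438,200; Haddad: $1,291,200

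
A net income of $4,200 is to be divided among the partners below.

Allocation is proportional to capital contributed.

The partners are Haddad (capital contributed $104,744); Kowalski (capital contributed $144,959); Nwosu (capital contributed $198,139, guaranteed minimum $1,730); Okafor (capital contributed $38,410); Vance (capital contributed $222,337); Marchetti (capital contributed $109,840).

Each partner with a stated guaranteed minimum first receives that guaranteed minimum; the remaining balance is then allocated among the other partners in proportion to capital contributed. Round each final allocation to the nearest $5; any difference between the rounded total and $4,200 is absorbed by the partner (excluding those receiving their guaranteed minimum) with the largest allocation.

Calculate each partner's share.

Guaranteed amounts: Nwosu $1,730. Remaining pool $2,470.
Remaining pool split over remaining capital contributed 620,290: Haddad 417.09 → $415; Kowalski 577.23 → $575; Okafor 152.95 → $155; Vance 885.35 → $885; Marchetti 437.38 → $435.
Rounding difference +$5 applied to Vance → $890.

Haddad: $415 | Kowalski: $575 | Nwosu: $1,730 | Okafor: $155 | Vance: $890 | Marchetti: $435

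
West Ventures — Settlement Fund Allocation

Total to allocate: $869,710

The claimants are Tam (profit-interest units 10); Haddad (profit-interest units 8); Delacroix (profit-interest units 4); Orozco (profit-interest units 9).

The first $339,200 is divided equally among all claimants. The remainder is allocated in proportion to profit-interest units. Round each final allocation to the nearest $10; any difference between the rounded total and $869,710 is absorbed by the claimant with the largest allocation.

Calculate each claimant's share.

Tam: $255,930 · Haddad: $221,710 · Delacroix: $153,250 · Orozco: $238,820

$339,200 shared equally gives $84,800 per claimant.
Remainder $530,510 by profit-interest units (total 31): Tam 171,132.26 → $171,130; Haddad 136,905.81 → $136,910; Delacroix 68,452.90 → $68,450; Orozco 154,019.03 → $154,020.
Totals: Tam $84,800 + $171,130 = $255,930; Haddad $84,800 + $136,910 = $221,710; Delacroix $84,800 + $68,450 = $153,250; Orozco $84,800 + $154,020 = $238,820.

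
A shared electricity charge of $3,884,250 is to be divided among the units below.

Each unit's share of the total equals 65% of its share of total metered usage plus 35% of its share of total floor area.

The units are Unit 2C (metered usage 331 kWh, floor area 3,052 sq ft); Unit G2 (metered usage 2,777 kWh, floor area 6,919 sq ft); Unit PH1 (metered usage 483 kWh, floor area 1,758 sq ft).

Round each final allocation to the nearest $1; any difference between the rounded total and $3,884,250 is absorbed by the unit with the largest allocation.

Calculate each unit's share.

Metered usage total 3,591; floor area total 11,729.
Blended shares (65% metered usage + 35% floor area): Unit 2C 0.1510; Unit G2 0.7091; Unit PH1 0.1399.
Pro-rata amounts: Unit 2C 586,471.57; Unit G2 2,754,423.84; Unit PH1 543,354.59.
After rounding ($1): Unit 2C $586,472; Unit G2 $2,754,424; Unit PH1 $543,355. Sum = $3,884,251.
Difference $3,884,250 − $3,884,251 = −$1 applied to largest allocation (Unit G2): Unit G2 becomes $2,754,423.

Unit 2C: $586,472 · Unit G2: $2,754,423 · Unit PH1: $543,355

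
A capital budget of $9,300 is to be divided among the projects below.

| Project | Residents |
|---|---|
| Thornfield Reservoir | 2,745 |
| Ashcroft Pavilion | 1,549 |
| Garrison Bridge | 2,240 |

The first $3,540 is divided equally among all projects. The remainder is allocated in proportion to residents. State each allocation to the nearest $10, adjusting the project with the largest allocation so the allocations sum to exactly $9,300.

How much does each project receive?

$3,540 shared equally gives $1,180 per project.
Remainder $5,760 by residents (total 6,534): Thornfield Reservoir 2,419.83 → $2,420; Ashcroft Pavilion 1,365.51 → $1,370; Garrison Bridge 1,974.66 → $1,970.
Totals: Thornfield Reservoir $1,180 + $2,420 = $3,600; Ashcroft Pavilion $1,180 + $1,370 = $2,550; Garrison Bridge $1,180 + $1,970 = $3,150.

Thornfield Reservoir: $3,600 · Ashcroft Pavilion: $2,550 · Garrison Bridge: $3,150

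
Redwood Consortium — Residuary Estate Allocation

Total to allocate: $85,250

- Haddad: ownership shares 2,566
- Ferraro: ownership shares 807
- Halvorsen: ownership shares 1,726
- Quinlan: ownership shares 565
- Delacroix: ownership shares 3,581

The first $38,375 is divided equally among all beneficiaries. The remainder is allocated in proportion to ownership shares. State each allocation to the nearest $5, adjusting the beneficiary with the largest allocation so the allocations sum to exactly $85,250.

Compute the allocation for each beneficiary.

Equal tier: $38,375 ÷ 5 = $7,675 apiece.
Remainder $46,875 by ownership shares (total 9,245): Haddad 13,010.41 → $13,010; Ferraro 4,091.74 → $4,090; Halvorsen 8,751.35 → $8,750; Quinlan 2,864.72 → $2,865; Delacroix 18,156.77 → $18,155.
Rounding difference +$5 on remainder applied to Delacroix.
Totals: Haddad $7,675 + $13,010 = $20,685; Ferraro $7,675 + $4,090 = $11,765; Halvorsen $7,675 + $8,750 = $16,425; Quinlan $7,675 + $2,865 = $10,540; Delacroix $7,675 + $18,160 = $25,835.

Haddad: $20,685 | Ferraro: $11,765 | Halvorsen: $16,425 | Quinlan: $10,540 | Delacroix: $25,835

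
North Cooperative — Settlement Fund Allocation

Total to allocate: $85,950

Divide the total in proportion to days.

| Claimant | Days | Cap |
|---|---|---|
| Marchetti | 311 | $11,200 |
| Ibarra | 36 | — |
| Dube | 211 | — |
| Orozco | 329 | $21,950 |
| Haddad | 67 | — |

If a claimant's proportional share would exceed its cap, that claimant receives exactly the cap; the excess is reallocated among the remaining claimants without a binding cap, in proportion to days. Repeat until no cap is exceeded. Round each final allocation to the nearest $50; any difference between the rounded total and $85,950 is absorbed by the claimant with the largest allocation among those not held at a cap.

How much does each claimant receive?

Marchetti: $11,200; Ibarra: $6,050; Dube: $35,500; Orozco: $21,950; Haddad: $11,250

Combined days = 954.
Proportional shares (ignoring caps): Marchetti 28,019.34; Ibarra 3,243.40; Dube 19,009.91; Orozco 29,641.04; Haddad 6,036.32.
Capped: Marchetti ($11,200), Orozco ($21,950); balance $52,800 reallocated over remaining days 314.
Shares after redistribution: Ibarra 6,053.50 → $6,050; Dube 35,480.25 → $35,500; Haddad 11,266.24 → $11,250.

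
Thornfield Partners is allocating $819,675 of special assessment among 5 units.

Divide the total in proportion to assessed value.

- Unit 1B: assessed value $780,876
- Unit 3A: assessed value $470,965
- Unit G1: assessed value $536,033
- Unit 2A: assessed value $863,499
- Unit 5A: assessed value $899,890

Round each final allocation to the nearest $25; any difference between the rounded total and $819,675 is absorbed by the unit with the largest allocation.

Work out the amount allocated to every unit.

Unit 1B: $180,225 | Unit 3A: $108,700 | Unit G1: $123,725 | Unit 2A: $199,300 | Unit 5A: $207,725

Total assessed value = 3,551,263.
Unrounded shares: Unit 1B 780,876/3,551,263 × $819,675 = 180,235.75; Unit 3A 470,965/3,551,263 × $819,675 = 108,704.49; Unit G1 536,033/3,551,263 × $819,675 = 123,722.98; Unit 2A 863,499/3,551,263 × $819,675 = 199,306.15; Unit 5A 899,890/3,551,263 × $819,675 = 207,705.63.
After rounding ($25): Unit 1B $180,225; Unit 3A $108,700; Unit G1 $123,725; Unit 2A $199,300; Unit 5A $207,700. Sum = $819,650.
Difference $819,675 − $819,650 = +$25 applied to largest allocation (Unit 5A): Unit 5A becomes $207,725.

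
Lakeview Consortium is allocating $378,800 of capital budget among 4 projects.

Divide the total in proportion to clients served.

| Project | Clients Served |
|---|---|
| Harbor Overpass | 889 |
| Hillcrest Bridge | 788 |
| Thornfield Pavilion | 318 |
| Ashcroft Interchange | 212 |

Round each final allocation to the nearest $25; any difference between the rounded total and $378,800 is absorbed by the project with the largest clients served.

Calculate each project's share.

Harbor Overpass: $152,600 · Hillcrest Bridge: $135,250 · Thornfield Pavilion: $54,575 · Ashcroft Interchange: $36,375

Sum of clients served: 889 + 788 + 318 + 212 = 2,207.
Unrounded shares: Harbor Overpass 152,584.14; Hillcrest Bridge 135,248.94; Thornfield Pavilion 54,580.15; Ashcroft Interchange 36,386.77.
Rounded to nearest $25: Harbor Overpass $152,575; Hillcrest Bridge $135,250; Thornfield Pavilion $54,575; Ashcroft Interchange $36,375. Sum = $378,775.
Difference $378,800 − $378,775 = +$25 applied to largest clients served (Harbor Overpass): Harbor Overpass becomes $152,600.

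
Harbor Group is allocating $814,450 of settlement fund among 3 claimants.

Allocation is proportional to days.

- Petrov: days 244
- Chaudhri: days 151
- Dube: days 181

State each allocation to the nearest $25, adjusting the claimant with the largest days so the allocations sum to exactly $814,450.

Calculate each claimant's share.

Combined days = 576.
Unrounded shares: Petrov 244/576 × $814,450 = 345,010.07; Chaudhri 151/576 × $814,450 = 213,510.33; Dube 181/576 × $814,450 = 255,929.60.
Rounded to nearest $25: Petrov $345,000; Chaudhri $213,500; Dube $255,925. Sum = $814,425.
Difference $814,450 − $814,425 = +$25 applied to largest days (Petrov): Petrov becomes $345,025.

Petrov: $345,025 · Chaudhri: $213,500 · Dube: $255,925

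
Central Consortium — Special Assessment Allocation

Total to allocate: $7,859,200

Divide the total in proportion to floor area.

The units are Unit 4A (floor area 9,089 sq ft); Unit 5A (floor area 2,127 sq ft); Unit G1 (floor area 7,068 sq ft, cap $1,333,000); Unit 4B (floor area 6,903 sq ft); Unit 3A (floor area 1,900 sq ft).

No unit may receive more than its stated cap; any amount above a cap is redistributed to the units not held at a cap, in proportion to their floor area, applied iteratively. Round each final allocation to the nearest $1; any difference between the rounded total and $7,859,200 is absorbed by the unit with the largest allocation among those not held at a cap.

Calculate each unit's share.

Sum of floor area: 27,087.
Unconstrained shares: Unit 4A 2,637,142.13; Unit 5A 617,141.74; Unit G1 2,050,755.92; Unit 4B 2,002,881.74; Unit 3A 551,278.47.
Cap binds for Unit G1 ($1,333,000); residual $6,526,200 reallocated over remaining floor area 20,019.
Shares after redistribution: Unit 4A 2,963,016.72 → $2,963,017; Unit 5A 693,402.64 → $693,403; Unit 4B 2,250,380.07 → $2,250,380; Unit 3A 619,400.57 → $619,401.
Rounding difference −$1 applied to Unit 4A → $2,963,016.

Unit 4A: $2,963,016 · Unit 5A: $693,403 · Unit G1: $1,333,000 · Unit 4B: $2,250,380 · Unit 3A: $619,401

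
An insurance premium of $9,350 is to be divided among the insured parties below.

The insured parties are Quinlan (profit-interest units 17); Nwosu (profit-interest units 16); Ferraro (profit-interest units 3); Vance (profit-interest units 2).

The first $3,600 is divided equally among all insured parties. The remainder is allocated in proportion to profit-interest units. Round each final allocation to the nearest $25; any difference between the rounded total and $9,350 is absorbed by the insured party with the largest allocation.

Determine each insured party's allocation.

First tranche $3,600 split equally: $900 each.
Remainder $5,750 by profit-interest units (total 38): Quinlan 2,572.37 → $2,575; Nwosu 2,421.05 → $2,425; Ferraro 453.95 → $450; Vance 302.63 → $300.
Totals: Quinlan $900 + $2,575 = $3,475; Nwosu $900 + $2,425 = $3,325; Ferraro $900 + $450 = $1,350; Vance $900 + $300 = $1,200.

Quinlan: $3,475; Nwosu: $3,325; Ferraro: $1,350; Vance: $1,200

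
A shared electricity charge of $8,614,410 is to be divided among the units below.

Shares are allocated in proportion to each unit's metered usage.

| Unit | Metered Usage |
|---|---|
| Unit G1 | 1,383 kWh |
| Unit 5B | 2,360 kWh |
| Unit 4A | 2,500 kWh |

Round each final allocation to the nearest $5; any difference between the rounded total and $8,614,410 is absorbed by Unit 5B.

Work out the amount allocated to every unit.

Sum of metered usage: 6,243.
Pro-rata amounts: Unit G1 1,383/6,243 × $8,614,410 = 1,908,333.98; Unit 5B 2,360/6,243 × $8,614,410 = 3,256,448.44; Unit 4A 2,500/6,243 × $8,614,410 = 3,449,627.58.
At nearest $5: Unit G1 $1,908,335; Unit 5B $3,256,450; Unit 4A $3,449,630. Sum = $8,614,415.
Difference $8,614,410 − $8,614,415 = −$5 applied to Unit 5B: Unit 5B becomes $3,256,445.

Unit G1: $1,908,335 · Unit 5B: $3,256,445 · Unit 4A: $3,449,630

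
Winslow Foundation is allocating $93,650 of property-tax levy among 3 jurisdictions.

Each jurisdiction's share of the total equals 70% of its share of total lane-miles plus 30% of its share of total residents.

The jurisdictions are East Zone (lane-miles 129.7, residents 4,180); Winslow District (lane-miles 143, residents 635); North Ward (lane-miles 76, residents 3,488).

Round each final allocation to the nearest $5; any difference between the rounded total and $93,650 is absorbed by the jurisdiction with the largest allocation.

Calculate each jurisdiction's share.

East Zone: $38,530 | Winslow District: $29,030 | North Ward: $26,090

Totals — lane-miles 348.7, residents 8,303.
Combined weights (70% lane-miles + 30% residents): East Zone 0.4114; Winslow District 0.3100; North Ward 0.2786.
Proportional shares: East Zone 38,527.31; Winslow District 29,032.41; North Ward 26,090.27.
After rounding ($5): East Zone $38,525; Winslow District $29,030; North Ward $26,090. Sum = $93,645.
Difference $93,650 − $93,645 = +$5 applied to largest allocation (East Zone): East Zone becomes $38,530.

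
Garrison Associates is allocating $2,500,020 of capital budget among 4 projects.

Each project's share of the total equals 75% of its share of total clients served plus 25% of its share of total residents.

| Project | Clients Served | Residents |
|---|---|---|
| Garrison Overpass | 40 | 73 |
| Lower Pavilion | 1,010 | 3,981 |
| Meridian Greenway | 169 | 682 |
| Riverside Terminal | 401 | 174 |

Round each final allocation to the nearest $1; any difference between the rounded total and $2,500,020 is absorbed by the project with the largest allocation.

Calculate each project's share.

Garrison Overpass: $55,589 | Lower Pavilion: $1,675,741 | Meridian Greenway: $282,417 | Riverside Terminal: $486,273

Totals — clients served 1,620, residents 4,910.
Composite weights (75% clients served + 25% residents): Garrison Overpass 0.0222; Lower Pavilion 0.6703; Meridian Greenway 0.1130; Riverside Terminal 0.1945.
Proportional shares: Garrison Overpass 55,589.00; Lower Pavilion 1,675,741.32; Meridian Greenway 282,416.74; Riverside Terminal 486,272.94.
Rounded to nearest $1: Garrison Overpass $55,589; Lower Pavilion $1,675,741; Meridian Greenway $282,417; Riverside Terminal $486,273. Sum = $2,500,020.
No rounding difference to absorb.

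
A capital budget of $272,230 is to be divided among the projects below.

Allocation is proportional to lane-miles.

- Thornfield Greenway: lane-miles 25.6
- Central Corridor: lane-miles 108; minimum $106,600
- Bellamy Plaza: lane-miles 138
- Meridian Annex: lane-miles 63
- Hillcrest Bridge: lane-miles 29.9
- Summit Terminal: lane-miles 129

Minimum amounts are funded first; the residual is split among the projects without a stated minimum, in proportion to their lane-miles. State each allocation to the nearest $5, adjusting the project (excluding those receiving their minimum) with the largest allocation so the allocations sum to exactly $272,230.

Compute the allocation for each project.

Thornfield Greenway: $11,000 · Central Corridor: $106,600 · Bellamy Plaza: $59,290 · Meridian Annex: $27,070 · Hillcrest Bridge: $12,845 · Summit Terminal: $55,425

Fund the minimums — Central Corridor $106,600. Residual $165,630.
Residual split over remaining lane-miles 385.5: Thornfield Greenway 10,999.04 → $11,000; Bellamy Plaza 59,291.67 → $59,290; Meridian Annex 27,067.94 → $27,070; Hillcrest Bridge 12,846.53 → $12,845; Summit Terminal 55,424.82 → $55,425.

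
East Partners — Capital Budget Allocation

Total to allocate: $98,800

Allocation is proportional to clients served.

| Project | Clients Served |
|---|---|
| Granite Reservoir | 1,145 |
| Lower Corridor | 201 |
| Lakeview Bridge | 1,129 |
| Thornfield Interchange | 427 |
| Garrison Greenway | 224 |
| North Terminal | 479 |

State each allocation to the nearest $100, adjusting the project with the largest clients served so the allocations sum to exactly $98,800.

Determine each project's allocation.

Granite Reservoir: $31,500; Lower Corridor: $5,500; Lakeview Bridge: $30,900; Thornfield Interchange: $11,700; Garrison Greenway: $6,100; North Terminal: $13,100

Sum of clients served: 3,605.
Proportional shares: Granite Reservoir 1,145/3,605 × $98,800 = 31,380.31; Lower Corridor 201/3,605 × $98,800 = 5,508.68; Lakeview Bridge 1,129/3,605 × $98,800 = 30,941.80; Thornfield Interchange 427/3,605 × $98,800 = 11,702.52; Garrison Greenway 224/3,605 × $98,800 = 6,139.03; North Terminal 479/3,605 × $98,800 = 13,127.66.
Rounded to nearest $100: Granite Reservoir $31,400; Lower Corridor $5,500; Lakeview Bridge $30,900; Thornfield Interchange $11,700; Garrison Greenway $6,100; North Terminal $13,100. Sum = $98,700.
Difference $98,800 − $98,700 = +$100 applied to largest clients served (Granite Reservoir): Granite Reservoir becomes $31,500.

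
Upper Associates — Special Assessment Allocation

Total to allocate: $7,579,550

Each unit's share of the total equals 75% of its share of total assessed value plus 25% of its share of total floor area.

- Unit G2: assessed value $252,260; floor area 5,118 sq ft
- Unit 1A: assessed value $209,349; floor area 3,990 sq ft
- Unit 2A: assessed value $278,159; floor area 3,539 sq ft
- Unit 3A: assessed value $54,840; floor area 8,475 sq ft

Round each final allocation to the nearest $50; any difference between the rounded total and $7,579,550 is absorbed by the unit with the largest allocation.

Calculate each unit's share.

Unit G2: $2,263,800; Unit 1A: $1,855,650; Unit 2A: $2,307,450; Unit 3A: $1,152,650

Assessed value total 794,608; floor area total 21,122.
Combined weights (75% assessed value + 25% floor area): Unit G2 0.2987; Unit 1A 0.2448; Unit 2A 0.3044; Unit 3A 0.1521.
Unrounded shares: Unit G2 2,263,823.49; Unit 1A 1,855,641.57; Unit 2A 2,307,451.59; Unit 3A 1,152,633.35.
After rounding ($50): Unit G2 $2,263,800; Unit 1A $1,855,650; Unit 2A $2,307,450; Unit 3A $1,152,650. Sum = $7,579,550.
Rounded total matches; no reconciliation needed.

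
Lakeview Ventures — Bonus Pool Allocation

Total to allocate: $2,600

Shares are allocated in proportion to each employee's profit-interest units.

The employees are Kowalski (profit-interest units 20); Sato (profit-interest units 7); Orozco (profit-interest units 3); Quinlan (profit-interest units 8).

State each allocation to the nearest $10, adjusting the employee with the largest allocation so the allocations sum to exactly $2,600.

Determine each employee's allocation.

Kowalski: $1,360 | Sato: $480 | Orozco: $210 | Quinlan: $550

Profit-interest units total: 38.
Proportional shares: Kowalski 20/38 × $2,600 = 1,368.42; Sato 7/38 × $2,600 = 478.95; Orozco 3/38 × $2,600 = 205.26; Quinlan 8/38 × $2,600 = 547.37.
At nearest $10: Kowalski $1,370; Sato $480; Orozco $210; Quinlan $550. Sum = $2,610.
Difference $2,600 − $2,610 = −$10 applied to largest allocation (Kowalski): Kowalski becomes $1,360.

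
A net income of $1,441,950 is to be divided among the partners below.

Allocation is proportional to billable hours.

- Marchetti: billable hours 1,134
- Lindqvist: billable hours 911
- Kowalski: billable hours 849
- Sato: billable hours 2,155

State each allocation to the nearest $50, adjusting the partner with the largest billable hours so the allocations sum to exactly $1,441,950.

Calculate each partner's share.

Sum of billable hours: 5,049.
Pro-rata amounts: Marchetti 1,134/5,049 × $1,441,950 = 323,860.43; Lindqvist 911/5,049 × $1,441,950 = 260,173.59; Kowalski 849/5,049 × $1,441,950 = 242,466.93; Sato 2,155/5,049 × $1,441,950 = 615,449.05.
After rounding ($50): Marchetti $323,850; Lindqvist $260,150; Kowalski $242,450; Sato $615,450. Sum = $1,441,900.
Difference $1,441,950 − $1,441,900 = +$50 applied to largest billable hours (Sato): Sato becomes $615,500.

Marchetti: $323,850 · Lindqvist: $260,150 · Kowalski: $242,450 · Sato: $615,500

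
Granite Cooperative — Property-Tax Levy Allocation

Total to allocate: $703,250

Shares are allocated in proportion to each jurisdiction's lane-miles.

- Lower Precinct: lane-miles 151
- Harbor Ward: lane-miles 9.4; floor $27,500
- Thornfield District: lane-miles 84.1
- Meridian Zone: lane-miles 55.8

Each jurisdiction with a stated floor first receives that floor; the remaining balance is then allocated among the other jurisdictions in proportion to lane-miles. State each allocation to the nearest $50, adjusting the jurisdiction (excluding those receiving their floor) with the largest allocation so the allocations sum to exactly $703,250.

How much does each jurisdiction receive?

Fund the minimums — Harbor Ward $27,500. Balance $675,750.
Balance split over remaining lane-miles 290.9: Lower Precinct 350,767.45 → $350,750; Thornfield District 195,361.21 → $195,350; Meridian Zone 129,621.35 → $129,600.
Rounding difference +$50 applied to Lower Precinct → $350,800.

Lower Precinct: $350,800 · Harbor Ward: $27,500 · Thornfield District: $195,350 · Meridian Zone: $129,600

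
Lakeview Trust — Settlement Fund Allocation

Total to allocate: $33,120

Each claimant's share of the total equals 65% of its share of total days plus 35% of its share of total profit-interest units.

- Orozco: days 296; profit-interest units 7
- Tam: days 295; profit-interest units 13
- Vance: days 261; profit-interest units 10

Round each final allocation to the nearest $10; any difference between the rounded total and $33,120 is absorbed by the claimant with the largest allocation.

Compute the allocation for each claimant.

Totals — days 852, profit-interest units 30.
Combined weights (65% days + 35% profit-interest units): Orozco 0.3075; Tam 0.3767; Vance 0.3158.
Pro-rata amounts: Orozco 10,184.01; Tam 12,477.14; Vance 10,458.85.
At nearest $10: Orozco $10,180; Tam $12,480; Vance $10,460. Sum = $33,120.
No rounding difference to absorb.

Orozco: $10,180 · Tam: $12,480 · Vance: $10,460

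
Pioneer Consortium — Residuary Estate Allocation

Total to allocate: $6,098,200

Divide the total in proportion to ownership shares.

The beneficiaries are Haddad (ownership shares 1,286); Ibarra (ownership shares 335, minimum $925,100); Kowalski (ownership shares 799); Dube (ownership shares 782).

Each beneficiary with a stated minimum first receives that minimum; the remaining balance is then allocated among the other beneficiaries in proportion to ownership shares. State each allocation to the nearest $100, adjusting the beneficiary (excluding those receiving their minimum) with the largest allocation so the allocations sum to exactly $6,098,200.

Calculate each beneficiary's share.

Fund the minimums — Ibarra $925,100. Remaining pool $5,173,100.
Remaining pool split over remaining ownership shares 2,867: Haddad 2,320,406.91 → $2,320,400; Kowalski 1,441,683.61 → $1,441,700; Dube 1,411,009.49 → $1,411,000.

Haddad: $2,320,400; Ibarra: $925,100; Kowalski: $1,441,700; Dube: $1,411,000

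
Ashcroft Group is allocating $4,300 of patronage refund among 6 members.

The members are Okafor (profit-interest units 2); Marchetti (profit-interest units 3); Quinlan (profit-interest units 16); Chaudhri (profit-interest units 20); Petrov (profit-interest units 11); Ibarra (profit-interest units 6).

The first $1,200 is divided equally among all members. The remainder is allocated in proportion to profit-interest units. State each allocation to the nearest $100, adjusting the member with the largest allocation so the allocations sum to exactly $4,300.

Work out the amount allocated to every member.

$1,200 shared equally gives $200 per member.
Remainder $3,100 by profit-interest units (total 58): Okafor 106.90 → $100; Marchetti 160.34 → $200; Quinlan 855.17 → $900; Chaudhri 1,068.97 → $1,100; Petrov 587.93 → $600; Ibarra 320.69 → $300.
Rounding difference −$100 on remainder applied to Chaudhri.
Totals: Okafor $200 + $100 = $300; Marchetti $200 + $200 = $400; Quinlan $200 + $900 = $1,100; Chaudhri $200 + $1,000 = $1,200; Petrov $200 + $600 = $800; Ibarra $200 + $300 = $500.

Okafor: $300 | Marchetti: $400 | Quinlan: $1,100 | Chaudhri: $1,200 | Petrov: $800 | Ibarra: $500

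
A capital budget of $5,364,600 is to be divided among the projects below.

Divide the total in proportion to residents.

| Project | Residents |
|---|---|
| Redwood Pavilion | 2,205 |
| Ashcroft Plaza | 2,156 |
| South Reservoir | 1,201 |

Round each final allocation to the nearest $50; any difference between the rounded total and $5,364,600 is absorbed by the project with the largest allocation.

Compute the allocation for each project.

Sum of residents: 5,562.
Proportional shares: Redwood Pavilion 2,205/5,562 × $5,364,600 = 2,126,742.72; Ashcroft Plaza 2,156/5,562 × $5,364,600 = 2,079,481.77; South Reservoir 1,201/5,562 × $5,364,600 = 1,158,375.51.
At nearest $50: Redwood Pavilion $2,126,750; Ashcroft Plaza $2,079,500; South Reservoir $1,158,400. Sum = $5,364,650.
Difference $5,364,600 − $5,364,650 = −$50 applied to largest allocation (Redwood Pavilion): Redwood Pavilion becomes $2,126,700.

Redwood Pavilion: $2,126,700 · Ashcroft Plaza: $2,079,500 · South Reservoir: $1,158,400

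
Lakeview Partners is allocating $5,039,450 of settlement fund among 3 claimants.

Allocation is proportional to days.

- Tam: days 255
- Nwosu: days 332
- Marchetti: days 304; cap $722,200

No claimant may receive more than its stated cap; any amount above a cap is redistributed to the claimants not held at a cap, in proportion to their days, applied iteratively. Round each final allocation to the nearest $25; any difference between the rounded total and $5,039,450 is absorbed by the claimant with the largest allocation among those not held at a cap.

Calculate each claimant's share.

Sum of days: 891.
Pro-rata shares before constraints: Tam 1,442,266.84; Nwosu 1,877,774.86; Marchetti 1,719,408.31.
Held at cap: Marchetti ($722,200); remaining pool $4,317,250 reallocated over remaining days 587.
Shares after redistribution: Tam 1,875,466.35 → $1,875,475; Nwosu 2,441,783.65 → $2,441,775.

Tam: $1,875,475 | Nwosu: $2,441,775 | Marchetti: $722,200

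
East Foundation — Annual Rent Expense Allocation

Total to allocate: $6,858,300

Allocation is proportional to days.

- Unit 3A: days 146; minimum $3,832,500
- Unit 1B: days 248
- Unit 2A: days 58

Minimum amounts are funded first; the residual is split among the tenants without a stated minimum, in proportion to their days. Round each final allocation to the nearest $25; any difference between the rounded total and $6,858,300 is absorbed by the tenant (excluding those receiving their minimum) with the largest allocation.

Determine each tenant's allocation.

Minimums first: Unit 3A $3,832,500. Remaining pool $3,025,800.
Remaining pool split over remaining days 306: Unit 1B 2,452,282.35 → $2,452,275; Unit 2A 573,517.65 → $573,525.

Unit 3A: $3,832,500 | Unit 1B: $2,452,275 | Unit 2A: $573,525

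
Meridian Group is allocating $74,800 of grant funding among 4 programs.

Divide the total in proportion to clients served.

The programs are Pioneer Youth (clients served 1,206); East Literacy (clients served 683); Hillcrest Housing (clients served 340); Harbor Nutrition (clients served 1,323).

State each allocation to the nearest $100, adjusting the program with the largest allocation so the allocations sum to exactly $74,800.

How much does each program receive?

Sum of clients served: 3,552.
Unrounded shares: Pioneer Youth 1,206/3,552 × $74,800 = 25,396.62; East Literacy 683/3,552 × $74,800 = 14,383.00; Hillcrest Housing 340/3,552 × $74,800 = 7,159.91; Harbor Nutrition 1,323/3,552 × $74,800 = 27,860.47.
After rounding ($100): Pioneer Youth $25,400; East Literacy $14,400; Hillcrest Housing $7,200; Harbor Nutrition $27,900. Sum = $74,900.
Difference $74,800 − $74,900 = −$100 applied to largest allocation (Harbor Nutrition): Harbor Nutrition becomes $27,800.

Pioneer Youth: $25,400; East Literacy: $14,400; Hillcrest Housing: $7,200; Harbor Nutrition: $27,800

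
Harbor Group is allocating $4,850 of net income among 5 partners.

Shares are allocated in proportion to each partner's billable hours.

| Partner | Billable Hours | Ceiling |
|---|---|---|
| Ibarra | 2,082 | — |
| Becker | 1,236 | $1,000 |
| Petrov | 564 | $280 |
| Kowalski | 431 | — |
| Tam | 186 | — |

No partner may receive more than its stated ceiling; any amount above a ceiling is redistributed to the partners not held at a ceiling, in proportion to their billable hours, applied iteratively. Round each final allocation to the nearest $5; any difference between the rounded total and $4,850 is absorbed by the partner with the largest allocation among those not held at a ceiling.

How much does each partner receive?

Ibarra: $2,755; Becker: $1,000; Petrov: $280; Kowalski: $570; Tam: $245

Total billable hours = 4,499.
Proportional shares (ignoring caps): Ibarra 2,244.43; Becker 1,332.43; Petrov 608.00; Kowalski 464.63; Tam 200.51.
Held at cap: Becker ($1,000), Petrov ($280); residual $3,570 reallocated over remaining billable hours 2,699.
Remaining shares: Ibarra 2,753.89 → $2,755; Kowalski 570.09 → $570; Tam 246.02 → $245.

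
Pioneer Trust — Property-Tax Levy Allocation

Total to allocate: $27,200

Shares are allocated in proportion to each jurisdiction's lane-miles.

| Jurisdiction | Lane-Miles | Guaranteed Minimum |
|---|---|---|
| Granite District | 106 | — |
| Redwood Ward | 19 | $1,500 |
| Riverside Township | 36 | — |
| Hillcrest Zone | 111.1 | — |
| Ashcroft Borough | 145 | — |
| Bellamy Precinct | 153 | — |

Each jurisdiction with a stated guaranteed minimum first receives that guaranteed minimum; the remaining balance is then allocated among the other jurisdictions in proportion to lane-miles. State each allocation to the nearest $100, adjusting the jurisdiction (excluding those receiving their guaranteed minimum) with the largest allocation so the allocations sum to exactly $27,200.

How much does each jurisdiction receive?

Granite District: $4,900 · Redwood Ward: $1,500 · Riverside Township: $1,700 · Hillcrest Zone: $5,200 · Ashcroft Borough: $6,800 · Bellamy Precinct: $7,100

Fund the minimums — Redwood Ward $1,500. Residual $25,700.
Residual split over remaining lane-miles 551.1: Granite District 4,943.20 → $4,900; Riverside Township 1,678.82 → $1,700; Hillcrest Zone 5,181.04 → $5,200; Ashcroft Borough 6,761.93 → $6,800; Bellamy Precinct 7,135.00 → $7,100.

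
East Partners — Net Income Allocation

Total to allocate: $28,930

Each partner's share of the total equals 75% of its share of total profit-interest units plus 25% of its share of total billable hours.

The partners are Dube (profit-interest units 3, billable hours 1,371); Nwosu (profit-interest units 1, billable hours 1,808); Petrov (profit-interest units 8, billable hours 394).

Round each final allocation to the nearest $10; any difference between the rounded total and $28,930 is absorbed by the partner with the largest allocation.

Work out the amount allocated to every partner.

Profit-interest units total 12; billable hours total 3,573.
Blended shares (75% profit-interest units + 25% billable hours): Dube 0.2834; Nwosu 0.1890; Petrov 0.5276.
Raw shares: Dube 8,199.57; Nwosu 5,467.90; Petrov 15,262.54.
After rounding ($10): Dube $8,200; Nwosu $5,470; Petrov $15,260. Sum = $28,930.
Rounded total matches; no reconciliation needed.

Dube: $8,200 | Nwosu: $5,470 | Petrov: $15,260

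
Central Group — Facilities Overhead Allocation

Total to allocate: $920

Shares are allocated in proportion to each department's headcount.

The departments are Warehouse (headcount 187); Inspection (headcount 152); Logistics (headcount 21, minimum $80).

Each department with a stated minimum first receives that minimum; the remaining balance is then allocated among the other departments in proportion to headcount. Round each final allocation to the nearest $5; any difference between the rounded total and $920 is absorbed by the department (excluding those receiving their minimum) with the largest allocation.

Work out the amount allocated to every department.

Guaranteed amounts: Logistics $80. Remaining pool $840.
Remaining pool split over remaining headcount 339: Warehouse 463.36 → $465; Inspection 376.64 → $375.

Warehouse: $465 · Inspection: $375 · Logistics: $80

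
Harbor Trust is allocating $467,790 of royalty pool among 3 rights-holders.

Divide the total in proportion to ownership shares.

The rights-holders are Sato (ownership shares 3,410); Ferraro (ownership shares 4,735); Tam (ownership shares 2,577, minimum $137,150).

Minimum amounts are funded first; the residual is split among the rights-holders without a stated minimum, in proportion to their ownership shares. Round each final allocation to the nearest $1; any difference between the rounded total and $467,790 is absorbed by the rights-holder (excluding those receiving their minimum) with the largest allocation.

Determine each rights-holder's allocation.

Fund the minimums — Tam $137,150. Balance $330,640.
Balance split over remaining ownership shares 8,145: Sato 138,426.32 → $138,426; Ferraro 192,213.68 → $192,214.

Sato: $138,426 · Ferraro: $192,214 · Tam: $137,150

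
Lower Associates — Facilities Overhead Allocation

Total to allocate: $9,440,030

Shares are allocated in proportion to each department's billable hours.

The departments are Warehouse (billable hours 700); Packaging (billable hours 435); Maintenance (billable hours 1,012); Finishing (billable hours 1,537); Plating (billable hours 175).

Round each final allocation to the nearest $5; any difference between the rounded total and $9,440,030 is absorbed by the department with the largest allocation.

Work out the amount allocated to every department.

Warehouse: $1,712,365 · Packaging: $1,064,115 · Maintenance: $2,475,590 · Finishing: $3,759,870 · Plating: $428,090

Billable hours total: 3,859.
Raw shares: Warehouse 700/3,859 × $9,440,030 = 1,712,366.16; Packaging 435/3,859 × $9,440,030 = 1,064,113.25; Maintenance 1,012/3,859 × $9,440,030 = 2,475,592.22; Finishing 1,537/3,859 × $9,440,030 = 3,759,866.83; Plating 175/3,859 × $9,440,030 = 428,091.54.
Rounded to nearest $5: Warehouse $1,712,365; Packaging $1,064,115; Maintenance $2,475,590; Finishing $3,759,865; Plating $428,090. Sum = $9,440,025.
Difference $9,440,030 − $9,440,025 = +$5 applied to largest allocation (Finishing): Finishing becomes $3,759,870.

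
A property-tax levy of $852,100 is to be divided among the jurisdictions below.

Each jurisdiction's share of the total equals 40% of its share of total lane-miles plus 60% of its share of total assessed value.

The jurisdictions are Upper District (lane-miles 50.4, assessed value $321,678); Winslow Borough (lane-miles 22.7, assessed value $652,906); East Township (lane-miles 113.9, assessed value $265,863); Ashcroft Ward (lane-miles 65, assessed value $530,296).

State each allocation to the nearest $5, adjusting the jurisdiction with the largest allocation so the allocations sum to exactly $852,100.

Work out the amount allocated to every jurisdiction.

Upper District: $161,045; Winslow Borough: $219,215; East Township: $230,815; Ashcroft Ward: $241,025

Lane-miles total 252; assessed value total 1,770,743.
Composite weights (40% lane-miles + 60% assessed value): Upper District 0.1890; Winslow Borough 0.2573; East Township 0.2709; Ashcroft Ward 0.2829.
Proportional shares: Upper District 161,044.89; Winslow Borough 219,213.76; East Township 230,815.90; Ashcroft Ward 241,025.46.
After rounding ($5): Upper District $161,045; Winslow Borough $219,215; East Township $230,815; Ashcroft Ward $241,025. Sum = $852,100.
Rounded total matches; no reconciliation needed.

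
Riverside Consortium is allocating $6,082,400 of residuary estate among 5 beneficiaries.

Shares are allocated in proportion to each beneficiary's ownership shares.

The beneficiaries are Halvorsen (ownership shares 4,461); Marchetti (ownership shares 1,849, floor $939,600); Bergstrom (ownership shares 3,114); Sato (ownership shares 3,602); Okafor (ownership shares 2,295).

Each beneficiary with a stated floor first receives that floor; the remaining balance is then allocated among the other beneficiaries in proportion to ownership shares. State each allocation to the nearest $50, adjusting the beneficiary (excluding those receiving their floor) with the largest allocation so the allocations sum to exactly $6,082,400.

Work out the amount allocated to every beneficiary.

Halvorsen: $1,702,900 | Marchetti: $939,600 | Bergstrom: $1,188,750 | Sato: $1,375,050 | Okafor: $876,100

Fund the minimums — Marchetti $939,600. Residual $5,142,800.
Residual split over remaining ownership shares 13,472: Halvorsen 1,702,941.72 → $1,702,950; Bergstrom 1,188,738.06 → $1,188,750; Sato 1,375,027.14 → $1,375,050; Okafor 876,093.08 → $876,100.
Rounding difference −$50 applied to Halvorsen → $1,702,900.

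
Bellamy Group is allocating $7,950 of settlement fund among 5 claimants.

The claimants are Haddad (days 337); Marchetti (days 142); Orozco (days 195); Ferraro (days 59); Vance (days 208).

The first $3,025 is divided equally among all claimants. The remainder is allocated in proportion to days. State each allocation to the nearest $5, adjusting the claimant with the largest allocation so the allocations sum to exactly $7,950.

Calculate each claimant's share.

Haddad: $2,365; Marchetti: $1,350; Orozco: $1,625; Ferraro: $915; Vance: $1,695

$3,025 shared equally gives $605 per claimant.
Remainder $4,925 by days (total 941): Haddad 1,763.79 → $1,765; Marchetti 743.20 → $745; Orozco 1,020.59 → $1,020; Ferraro 308.79 → $310; Vance 1,088.63 → $1,090.
Rounding difference −$5 on remainder applied to Haddad.
Totals: Haddad $605 + $1,760 = $2,365; Marchetti $605 + $745 = $1,350; Orozco $605 + $1,020 = $1,625; Ferraro $605 + $310 = $915; Vance $605 + $1,090 = $1,695.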